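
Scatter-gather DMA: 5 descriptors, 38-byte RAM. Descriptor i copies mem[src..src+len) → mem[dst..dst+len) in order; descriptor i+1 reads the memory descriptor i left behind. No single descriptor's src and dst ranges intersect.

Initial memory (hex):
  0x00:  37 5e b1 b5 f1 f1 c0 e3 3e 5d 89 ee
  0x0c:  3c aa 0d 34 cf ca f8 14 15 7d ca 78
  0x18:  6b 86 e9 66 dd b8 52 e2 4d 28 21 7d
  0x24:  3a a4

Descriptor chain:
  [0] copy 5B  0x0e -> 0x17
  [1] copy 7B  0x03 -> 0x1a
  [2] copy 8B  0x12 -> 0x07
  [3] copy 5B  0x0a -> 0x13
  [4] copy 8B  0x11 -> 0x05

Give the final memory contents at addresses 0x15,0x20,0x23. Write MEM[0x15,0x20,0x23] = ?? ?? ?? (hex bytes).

  after D0: wrote 5B at 0x17 = 0d34cfcaf8
  after D1: wrote 7B at 0x1a = b5f1f1c0e33e5d
  after D2: wrote 8B at 0x07 = f814157dca0d34cf
  after D3: wrote 5B at 0x13 = 7dca0d34cf
  after D4: wrote 8B at 0x05 = caf87dca0d34cf34
query mem[0x15]=0x0d, mem[0x20]=0x5d, mem[0x23]=0x7d

MEM[0x15,0x20,0x23] = 0d 5d 7d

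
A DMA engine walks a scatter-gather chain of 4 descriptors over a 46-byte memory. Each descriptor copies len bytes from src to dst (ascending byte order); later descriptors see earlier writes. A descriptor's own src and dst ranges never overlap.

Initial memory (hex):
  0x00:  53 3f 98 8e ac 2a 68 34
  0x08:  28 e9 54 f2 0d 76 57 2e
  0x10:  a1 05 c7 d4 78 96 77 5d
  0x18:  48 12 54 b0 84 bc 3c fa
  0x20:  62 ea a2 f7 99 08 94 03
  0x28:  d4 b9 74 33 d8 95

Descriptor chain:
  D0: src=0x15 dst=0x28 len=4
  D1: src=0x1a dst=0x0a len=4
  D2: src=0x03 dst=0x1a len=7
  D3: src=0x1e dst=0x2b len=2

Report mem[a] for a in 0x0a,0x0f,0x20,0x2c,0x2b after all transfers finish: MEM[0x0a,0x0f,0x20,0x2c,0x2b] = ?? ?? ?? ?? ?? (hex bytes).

MEM[0x0a,0x0f,0x20,0x2c,0x2b] = 54 2e e9 28 34

#0 dst[0x28+4] := {0x96,0x77,0x5d,0x48}
#1 dst[0x0a+4] := {0x54,0xb0,0x84,0xbc}
#2 dst[0x1a+7] := {0x8e,0xac,0x2a,0x68,0x34,0x28,0xe9}
#3 dst[0x2b+2] := {0x34,0x28}
query mem[0x0a]=0x54, mem[0x0f]=0x2e, mem[0x20]=0xe9, mem[0x2c]=0x28, mem[0x2b]=0x34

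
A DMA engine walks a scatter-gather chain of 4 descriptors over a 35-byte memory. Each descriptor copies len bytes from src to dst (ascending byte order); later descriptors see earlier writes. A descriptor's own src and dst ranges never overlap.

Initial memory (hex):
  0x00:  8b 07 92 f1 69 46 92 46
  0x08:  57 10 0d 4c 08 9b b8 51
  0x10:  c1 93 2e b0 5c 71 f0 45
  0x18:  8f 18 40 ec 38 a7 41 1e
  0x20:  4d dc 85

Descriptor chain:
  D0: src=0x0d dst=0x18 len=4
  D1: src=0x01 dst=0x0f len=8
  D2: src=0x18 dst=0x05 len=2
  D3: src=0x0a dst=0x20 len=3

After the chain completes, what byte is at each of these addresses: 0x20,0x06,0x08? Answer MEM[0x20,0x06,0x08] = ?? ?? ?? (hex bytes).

  after D0: wrote 4B at 0x18 = 9bb851c1
  after D1: wrote 8B at 0x0f = 0792f16946924657
  after D2: wrote 2B at 0x05 = 9bb8
  after D3: wrote 3B at 0x20 = 0d4c08
query mem[0x20]=0x0d, mem[0x06]=0xb8, mem[0x08]=0x57

MEM[0x20,0x06,0x08] = 0d b8 57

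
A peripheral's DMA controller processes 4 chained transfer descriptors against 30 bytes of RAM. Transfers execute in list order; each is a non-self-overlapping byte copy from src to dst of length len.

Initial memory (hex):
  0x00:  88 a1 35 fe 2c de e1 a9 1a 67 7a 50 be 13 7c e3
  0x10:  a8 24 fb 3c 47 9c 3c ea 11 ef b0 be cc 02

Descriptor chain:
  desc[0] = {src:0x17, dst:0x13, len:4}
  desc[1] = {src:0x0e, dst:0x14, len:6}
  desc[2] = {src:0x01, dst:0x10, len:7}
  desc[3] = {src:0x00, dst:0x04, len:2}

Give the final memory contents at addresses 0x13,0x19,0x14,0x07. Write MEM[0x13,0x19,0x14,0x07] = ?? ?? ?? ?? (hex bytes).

MEM[0x13,0x19,0x14,0x07] = 2c ea de a9

[0] 0x17->0x13 len=4 : ea 11 ef b0
[1] 0x0e->0x14 len=6 : 7c e3 a8 24 fb ea
[2] 0x01->0x10 len=7 : a1 35 fe 2c de e1 a9
[3] 0x00->0x04 len=2 : 88 a1
query mem[0x13]=0x2c, mem[0x19]=0xea, mem[0x14]=0xde, mem[0x07]=0xa9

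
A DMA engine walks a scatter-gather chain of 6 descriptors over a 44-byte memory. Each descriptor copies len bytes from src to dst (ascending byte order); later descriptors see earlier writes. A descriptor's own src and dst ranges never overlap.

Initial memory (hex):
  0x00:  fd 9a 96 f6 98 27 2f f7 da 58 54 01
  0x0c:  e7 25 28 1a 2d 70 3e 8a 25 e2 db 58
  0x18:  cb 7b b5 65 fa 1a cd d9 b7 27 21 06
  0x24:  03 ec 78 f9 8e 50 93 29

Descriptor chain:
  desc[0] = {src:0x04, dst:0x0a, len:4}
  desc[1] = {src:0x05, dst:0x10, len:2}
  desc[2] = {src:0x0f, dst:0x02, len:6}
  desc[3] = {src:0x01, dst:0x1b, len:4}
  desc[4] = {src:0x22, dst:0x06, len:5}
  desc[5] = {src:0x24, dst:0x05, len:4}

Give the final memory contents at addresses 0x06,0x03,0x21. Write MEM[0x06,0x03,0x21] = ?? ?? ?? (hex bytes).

MEM[0x06,0x03,0x21] = ec 27 27

  after D0: wrote 4B at 0x0a = 98272ff7
  after D1: wrote 2B at 0x10 = 272f
  after D2: wrote 6B at 0x02 = 1a272f3e8a25
  after D3: wrote 4B at 0x1b = 9a1a272f
  after D4: wrote 5B at 0x06 = 210603ec78
  after D5: wrote 4B at 0x05 = 03ec78f9
query mem[0x06]=0xec, mem[0x03]=0x27, mem[0x21]=0x27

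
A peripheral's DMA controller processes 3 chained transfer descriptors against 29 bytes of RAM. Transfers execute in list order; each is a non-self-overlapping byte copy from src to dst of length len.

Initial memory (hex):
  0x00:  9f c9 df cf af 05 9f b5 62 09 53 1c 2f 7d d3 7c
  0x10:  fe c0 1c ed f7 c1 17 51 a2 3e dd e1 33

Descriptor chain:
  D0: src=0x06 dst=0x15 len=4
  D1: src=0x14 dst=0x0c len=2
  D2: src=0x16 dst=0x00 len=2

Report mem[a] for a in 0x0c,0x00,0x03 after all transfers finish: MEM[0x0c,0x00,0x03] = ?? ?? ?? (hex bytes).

#0 dst[0x15+4] := {0x9f,0xb5,0x62,0x09}
#1 dst[0x0c+2] := {0xf7,0x9f}
#2 dst[0x00+2] := {0xb5,0x62}
query mem[0x0c]=0xf7, mem[0x00]=0xb5, mem[0x03]=0xcf

MEM[0x0c,0x00,0x03] = f7 b5 cf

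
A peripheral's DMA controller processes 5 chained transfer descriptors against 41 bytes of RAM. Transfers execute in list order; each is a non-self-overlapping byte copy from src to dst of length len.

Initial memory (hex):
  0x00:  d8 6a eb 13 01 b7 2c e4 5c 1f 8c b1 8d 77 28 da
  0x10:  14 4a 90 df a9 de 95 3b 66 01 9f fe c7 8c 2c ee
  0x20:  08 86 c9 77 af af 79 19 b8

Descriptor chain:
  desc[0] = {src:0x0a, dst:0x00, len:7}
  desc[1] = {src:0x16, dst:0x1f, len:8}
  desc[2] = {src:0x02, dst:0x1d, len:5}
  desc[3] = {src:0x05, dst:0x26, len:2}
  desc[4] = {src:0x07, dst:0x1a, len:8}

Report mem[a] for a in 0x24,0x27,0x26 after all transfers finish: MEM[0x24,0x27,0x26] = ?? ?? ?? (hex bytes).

  after D0: wrote 7B at 0x00 = 8cb18d7728da14
  after D1: wrote 8B at 0x1f = 953b66019ffec78c
  after D2: wrote 5B at 0x1d = 8d7728da14
  after D3: wrote 2B at 0x26 = da14
  after D4: wrote 8B at 0x1a = e45c1f8cb18d7728
query mem[0x24]=0xfe, mem[0x27]=0x14, mem[0x26]=0xda

MEM[0x24,0x27,0x26] = fe 14 da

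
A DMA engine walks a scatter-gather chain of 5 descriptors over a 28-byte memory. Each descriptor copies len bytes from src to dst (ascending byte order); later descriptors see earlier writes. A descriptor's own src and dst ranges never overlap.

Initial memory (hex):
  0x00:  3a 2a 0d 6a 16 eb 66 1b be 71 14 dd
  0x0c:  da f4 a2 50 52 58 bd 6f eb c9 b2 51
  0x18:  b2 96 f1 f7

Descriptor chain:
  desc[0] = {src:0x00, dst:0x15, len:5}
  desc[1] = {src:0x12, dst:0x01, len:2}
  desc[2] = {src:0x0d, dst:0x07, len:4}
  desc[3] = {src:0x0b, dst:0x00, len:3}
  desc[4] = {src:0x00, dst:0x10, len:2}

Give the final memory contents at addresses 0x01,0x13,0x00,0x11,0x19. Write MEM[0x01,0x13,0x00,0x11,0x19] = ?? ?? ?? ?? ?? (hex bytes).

D0: mem[0x15..0x19] <- [3a 2a 0d 6a 16]
D1: mem[0x01..0x02] <- [bd 6f]
D2: mem[0x07..0x0a] <- [f4 a2 50 52]
D3: mem[0x00..0x02] <- [dd da f4]
D4: mem[0x10..0x11] <- [dd da]
query mem[0x01]=0xda, mem[0x13]=0x6f, mem[0x00]=0xdd, mem[0x11]=0xda, mem[0x19]=0x16

MEM[0x01,0x13,0x00,0x11,0x19] = da 6f dd da 16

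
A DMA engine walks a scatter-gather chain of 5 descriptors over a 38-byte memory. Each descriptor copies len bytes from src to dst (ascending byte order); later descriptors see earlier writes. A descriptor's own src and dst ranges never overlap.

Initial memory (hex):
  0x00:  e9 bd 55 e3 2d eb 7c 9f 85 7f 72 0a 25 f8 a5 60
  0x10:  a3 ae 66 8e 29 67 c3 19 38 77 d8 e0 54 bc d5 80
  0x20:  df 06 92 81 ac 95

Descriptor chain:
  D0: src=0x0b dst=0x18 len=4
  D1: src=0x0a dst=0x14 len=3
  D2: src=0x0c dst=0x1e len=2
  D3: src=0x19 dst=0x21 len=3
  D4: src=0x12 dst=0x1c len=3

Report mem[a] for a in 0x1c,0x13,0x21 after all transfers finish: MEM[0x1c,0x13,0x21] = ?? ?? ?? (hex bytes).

D0: mem[0x18..0x1b] <- [0a 25 f8 a5]
D1: mem[0x14..0x16] <- [72 0a 25]
D2: mem[0x1e..0x1f] <- [25 f8]
D3: mem[0x21..0x23] <- [25 f8 a5]
D4: mem[0x1c..0x1e] <- [66 8e 72]
query mem[0x1c]=0x66, mem[0x13]=0x8e, mem[0x21]=0x25

MEM[0x1c,0x13,0x21] = 66 8e 25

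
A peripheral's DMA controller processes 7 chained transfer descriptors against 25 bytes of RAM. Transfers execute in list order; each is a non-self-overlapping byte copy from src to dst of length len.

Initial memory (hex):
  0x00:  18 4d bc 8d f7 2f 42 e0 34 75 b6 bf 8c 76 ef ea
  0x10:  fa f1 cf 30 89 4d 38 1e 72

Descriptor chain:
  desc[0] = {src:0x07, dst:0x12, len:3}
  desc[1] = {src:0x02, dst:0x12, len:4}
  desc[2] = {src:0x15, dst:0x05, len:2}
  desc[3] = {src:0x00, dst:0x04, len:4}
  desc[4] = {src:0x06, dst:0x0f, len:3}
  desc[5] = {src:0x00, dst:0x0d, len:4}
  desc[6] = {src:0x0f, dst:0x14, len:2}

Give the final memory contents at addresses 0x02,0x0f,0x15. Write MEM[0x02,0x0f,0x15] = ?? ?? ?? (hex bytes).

MEM[0x02,0x0f,0x15] = bc bc 8d

#0 dst[0x12+3] := {0xe0,0x34,0x75}
#1 dst[0x12+4] := {0xbc,0x8d,0xf7,0x2f}
#2 dst[0x05+2] := {0x2f,0x38}
#3 dst[0x04+4] := {0x18,0x4d,0xbc,0x8d}
#4 dst[0x0f+3] := {0xbc,0x8d,0x34}
#5 dst[0x0d+4] := {0x18,0x4d,0xbc,0x8d}
#6 dst[0x14+2] := {0xbc,0x8d}
query mem[0x02]=0xbc, mem[0x0f]=0xbc, mem[0x15]=0x8d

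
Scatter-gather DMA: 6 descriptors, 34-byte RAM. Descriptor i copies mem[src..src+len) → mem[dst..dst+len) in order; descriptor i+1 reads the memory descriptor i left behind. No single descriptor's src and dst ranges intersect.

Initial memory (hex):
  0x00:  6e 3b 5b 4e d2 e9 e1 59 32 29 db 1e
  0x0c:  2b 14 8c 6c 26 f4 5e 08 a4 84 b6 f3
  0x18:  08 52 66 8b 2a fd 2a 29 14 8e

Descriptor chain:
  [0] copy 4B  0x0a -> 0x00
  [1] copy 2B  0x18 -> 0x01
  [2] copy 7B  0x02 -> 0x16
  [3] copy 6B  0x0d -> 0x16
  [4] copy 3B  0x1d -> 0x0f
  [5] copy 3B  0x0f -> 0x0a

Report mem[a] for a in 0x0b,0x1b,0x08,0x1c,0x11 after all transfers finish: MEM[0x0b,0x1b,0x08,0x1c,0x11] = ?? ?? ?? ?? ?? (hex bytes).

D0: mem[0x00..0x03] <- [db 1e 2b 14]
D1: mem[0x01..0x02] <- [08 52]
D2: mem[0x16..0x1c] <- [52 14 d2 e9 e1 59 32]
D3: mem[0x16..0x1b] <- [14 8c 6c 26 f4 5e]
D4: mem[0x0f..0x11] <- [fd 2a 29]
D5: mem[0x0a..0x0c] <- [fd 2a 29]
query mem[0x0b]=0x2a, mem[0x1b]=0x5e, mem[0x08]=0x32, mem[0x1c]=0x32, mem[0x11]=0x29

MEM[0x0b,0x1b,0x08,0x1c,0x11] = 2a 5e 32 32 29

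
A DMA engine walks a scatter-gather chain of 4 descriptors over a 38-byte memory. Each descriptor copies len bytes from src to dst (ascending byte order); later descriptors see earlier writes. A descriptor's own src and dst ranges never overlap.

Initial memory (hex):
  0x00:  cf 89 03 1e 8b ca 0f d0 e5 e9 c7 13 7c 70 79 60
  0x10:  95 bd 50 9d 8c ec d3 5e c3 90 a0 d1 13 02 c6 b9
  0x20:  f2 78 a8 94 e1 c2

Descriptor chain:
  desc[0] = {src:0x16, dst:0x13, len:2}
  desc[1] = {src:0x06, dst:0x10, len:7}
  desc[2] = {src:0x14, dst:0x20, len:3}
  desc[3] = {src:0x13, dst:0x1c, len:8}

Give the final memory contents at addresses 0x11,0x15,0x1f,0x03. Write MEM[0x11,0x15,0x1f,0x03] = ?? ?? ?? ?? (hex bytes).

MEM[0x11,0x15,0x1f,0x03] = d0 13 7c 1e

D0: mem[0x13..0x14] <- [d3 5e]
D1: mem[0x10..0x16] <- [0f d0 e5 e9 c7 13 7c]
D2: mem[0x20..0x22] <- [c7 13 7c]
D3: mem[0x1c..0x23] <- [e9 c7 13 7c 5e c3 90 a0]
query mem[0x11]=0xd0, mem[0x15]=0x13, mem[0x1f]=0x7c, mem[0x03]=0x1e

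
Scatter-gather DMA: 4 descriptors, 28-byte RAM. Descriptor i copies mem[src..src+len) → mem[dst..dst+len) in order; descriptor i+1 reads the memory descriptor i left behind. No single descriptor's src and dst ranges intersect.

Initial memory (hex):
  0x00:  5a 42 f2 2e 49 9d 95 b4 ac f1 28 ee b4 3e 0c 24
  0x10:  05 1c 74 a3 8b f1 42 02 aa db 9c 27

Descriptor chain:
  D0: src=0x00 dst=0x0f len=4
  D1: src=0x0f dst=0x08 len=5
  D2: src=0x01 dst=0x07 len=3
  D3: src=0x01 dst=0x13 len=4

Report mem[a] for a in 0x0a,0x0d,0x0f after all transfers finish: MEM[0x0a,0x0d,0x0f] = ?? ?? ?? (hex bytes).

[0] 0x00->0x0f len=4 : 5a 42 f2 2e
[1] 0x0f->0x08 len=5 : 5a 42 f2 2e a3
[2] 0x01->0x07 len=3 : 42 f2 2e
[3] 0x01->0x13 len=4 : 42 f2 2e 49
query mem[0x0a]=0xf2, mem[0x0d]=0x3e, mem[0x0f]=0x5a

MEM[0x0a,0x0d,0x0f] = f2 3e 5a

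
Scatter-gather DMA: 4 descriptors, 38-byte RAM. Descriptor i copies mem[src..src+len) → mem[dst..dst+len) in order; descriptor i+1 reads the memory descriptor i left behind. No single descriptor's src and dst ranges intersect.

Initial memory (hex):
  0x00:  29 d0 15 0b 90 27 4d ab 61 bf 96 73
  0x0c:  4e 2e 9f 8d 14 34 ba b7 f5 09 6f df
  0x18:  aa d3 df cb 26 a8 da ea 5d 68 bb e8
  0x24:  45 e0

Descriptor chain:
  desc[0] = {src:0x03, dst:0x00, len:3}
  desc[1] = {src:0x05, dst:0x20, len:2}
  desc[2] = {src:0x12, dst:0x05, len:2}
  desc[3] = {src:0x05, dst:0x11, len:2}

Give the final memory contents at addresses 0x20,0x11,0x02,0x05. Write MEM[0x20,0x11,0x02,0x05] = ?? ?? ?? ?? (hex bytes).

MEM[0x20,0x11,0x02,0x05] = 27 ba 27 ba

[0] 0x03->0x00 len=3 : 0b 90 27
[1] 0x05->0x20 len=2 : 27 4d
[2] 0x12->0x05 len=2 : ba b7
[3] 0x05->0x11 len=2 : ba b7
query mem[0x20]=0x27, mem[0x11]=0xba, mem[0x02]=0x27, mem[0x05]=0xba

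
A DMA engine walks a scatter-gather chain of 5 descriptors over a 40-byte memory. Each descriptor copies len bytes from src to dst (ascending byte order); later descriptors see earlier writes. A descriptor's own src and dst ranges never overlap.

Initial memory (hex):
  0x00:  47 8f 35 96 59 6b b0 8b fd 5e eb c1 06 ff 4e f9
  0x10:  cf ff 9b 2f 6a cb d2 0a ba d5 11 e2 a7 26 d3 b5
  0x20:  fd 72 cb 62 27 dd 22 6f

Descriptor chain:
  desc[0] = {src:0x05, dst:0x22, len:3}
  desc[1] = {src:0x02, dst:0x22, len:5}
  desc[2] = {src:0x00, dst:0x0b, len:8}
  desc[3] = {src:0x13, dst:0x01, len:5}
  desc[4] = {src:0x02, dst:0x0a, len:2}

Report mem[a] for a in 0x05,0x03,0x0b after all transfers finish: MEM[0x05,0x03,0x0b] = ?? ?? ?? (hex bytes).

[0] 0x05->0x22 len=3 : 6b b0 8b
[1] 0x02->0x22 len=5 : 35 96 59 6b b0
[2] 0x00->0x0b len=8 : 47 8f 35 96 59 6b b0 8b
[3] 0x13->0x01 len=5 : 2f 6a cb d2 0a
[4] 0x02->0x0a len=2 : 6a cb
query mem[0x05]=0x0a, mem[0x03]=0xcb, mem[0x0b]=0xcb

MEM[0x05,0x03,0x0b] = 0a cb cb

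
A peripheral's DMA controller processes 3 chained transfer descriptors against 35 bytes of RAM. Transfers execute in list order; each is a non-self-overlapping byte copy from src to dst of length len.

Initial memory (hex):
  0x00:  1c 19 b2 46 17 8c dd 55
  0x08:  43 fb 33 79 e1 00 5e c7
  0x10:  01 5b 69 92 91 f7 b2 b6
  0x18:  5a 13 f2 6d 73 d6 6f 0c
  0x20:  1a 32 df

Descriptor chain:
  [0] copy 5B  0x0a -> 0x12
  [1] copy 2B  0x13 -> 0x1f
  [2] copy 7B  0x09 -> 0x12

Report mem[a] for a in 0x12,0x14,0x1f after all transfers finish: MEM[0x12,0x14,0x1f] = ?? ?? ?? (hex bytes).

MEM[0x12,0x14,0x1f] = fb 79 79

[0] 0x0a->0x12 len=5 : 33 79 e1 00 5e
[1] 0x13->0x1f len=2 : 79 e1
[2] 0x09->0x12 len=7 : fb 33 79 e1 00 5e c7
query mem[0x12]=0xfb, mem[0x14]=0x79, mem[0x1f]=0x79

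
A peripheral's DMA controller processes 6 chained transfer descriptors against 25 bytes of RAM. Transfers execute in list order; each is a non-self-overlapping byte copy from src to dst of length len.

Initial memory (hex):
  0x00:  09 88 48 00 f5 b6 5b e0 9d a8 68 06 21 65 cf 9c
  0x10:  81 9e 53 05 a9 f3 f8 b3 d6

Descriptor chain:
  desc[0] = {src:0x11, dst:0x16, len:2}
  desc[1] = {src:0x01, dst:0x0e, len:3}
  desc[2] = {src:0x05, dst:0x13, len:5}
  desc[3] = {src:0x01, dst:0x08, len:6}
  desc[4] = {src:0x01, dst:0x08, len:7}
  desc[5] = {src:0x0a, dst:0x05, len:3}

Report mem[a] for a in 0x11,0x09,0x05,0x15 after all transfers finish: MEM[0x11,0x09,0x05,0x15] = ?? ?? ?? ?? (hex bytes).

[0] 0x11->0x16 len=2 : 9e 53
[1] 0x01->0x0e len=3 : 88 48 00
[2] 0x05->0x13 len=5 : b6 5b e0 9d a8
[3] 0x01->0x08 len=6 : 88 48 00 f5 b6 5b
[4] 0x01->0x08 len=7 : 88 48 00 f5 b6 5b e0
[5] 0x0a->0x05 len=3 : 00 f5 b6
query mem[0x11]=0x9e, mem[0x09]=0x48, mem[0x05]=0x00, mem[0x15]=0xe0

MEM[0x11,0x09,0x05,0x15] = 9e 48 00 e0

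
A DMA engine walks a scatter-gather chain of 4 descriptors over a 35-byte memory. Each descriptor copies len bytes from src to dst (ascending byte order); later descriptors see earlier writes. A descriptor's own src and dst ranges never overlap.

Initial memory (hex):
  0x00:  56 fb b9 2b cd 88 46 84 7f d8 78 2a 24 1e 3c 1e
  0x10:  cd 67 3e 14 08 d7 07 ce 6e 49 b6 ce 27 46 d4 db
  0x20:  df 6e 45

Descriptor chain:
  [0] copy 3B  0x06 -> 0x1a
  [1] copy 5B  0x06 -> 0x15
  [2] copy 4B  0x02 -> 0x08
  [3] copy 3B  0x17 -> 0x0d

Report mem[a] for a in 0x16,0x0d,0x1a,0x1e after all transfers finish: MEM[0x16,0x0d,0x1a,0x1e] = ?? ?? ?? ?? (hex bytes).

MEM[0x16,0x0d,0x1a,0x1e] = 84 7f 46 d4

  after D0: wrote 3B at 0x1a = 46847f
  after D1: wrote 5B at 0x15 = 46847fd878
  after D2: wrote 4B at 0x08 = b92bcd88
  after D3: wrote 3B at 0x0d = 7fd878
query mem[0x16]=0x84, mem[0x0d]=0x7f, mem[0x1a]=0x46, mem[0x1e]=0xd4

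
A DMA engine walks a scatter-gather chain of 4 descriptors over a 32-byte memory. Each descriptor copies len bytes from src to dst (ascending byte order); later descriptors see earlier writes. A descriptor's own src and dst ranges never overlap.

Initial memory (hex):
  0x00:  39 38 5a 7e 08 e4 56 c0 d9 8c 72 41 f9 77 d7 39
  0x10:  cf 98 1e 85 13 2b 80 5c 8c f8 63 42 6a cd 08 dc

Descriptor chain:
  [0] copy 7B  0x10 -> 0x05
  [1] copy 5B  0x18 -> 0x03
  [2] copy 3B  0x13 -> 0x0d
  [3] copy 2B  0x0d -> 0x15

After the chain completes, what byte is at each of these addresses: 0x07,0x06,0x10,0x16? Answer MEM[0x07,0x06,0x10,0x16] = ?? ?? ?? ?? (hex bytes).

D0: mem[0x05..0x0b] <- [cf 98 1e 85 13 2b 80]
D1: mem[0x03..0x07] <- [8c f8 63 42 6a]
D2: mem[0x0d..0x0f] <- [85 13 2b]
D3: mem[0x15..0x16] <- [85 13]
query mem[0x07]=0x6a, mem[0x06]=0x42, mem[0x10]=0xcf, mem[0x16]=0x13

MEM[0x07,0x06,0x10,0x16] = 6a 42 cf 13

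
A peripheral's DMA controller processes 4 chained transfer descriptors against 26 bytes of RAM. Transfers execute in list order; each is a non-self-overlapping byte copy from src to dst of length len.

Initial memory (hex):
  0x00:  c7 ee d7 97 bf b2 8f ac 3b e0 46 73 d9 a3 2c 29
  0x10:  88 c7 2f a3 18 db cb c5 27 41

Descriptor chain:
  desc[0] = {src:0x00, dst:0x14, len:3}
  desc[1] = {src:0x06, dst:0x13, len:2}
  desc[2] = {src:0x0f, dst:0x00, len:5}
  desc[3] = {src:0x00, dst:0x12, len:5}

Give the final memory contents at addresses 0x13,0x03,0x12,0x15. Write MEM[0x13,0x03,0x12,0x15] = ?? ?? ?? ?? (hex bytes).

D0: mem[0x14..0x16] <- [c7 ee d7]
D1: mem[0x13..0x14] <- [8f ac]
D2: mem[0x00..0x04] <- [29 88 c7 2f 8f]
D3: mem[0x12..0x16] <- [29 88 c7 2f 8f]
query mem[0x13]=0x88, mem[0x03]=0x2f, mem[0x12]=0x29, mem[0x15]=0x2f

MEM[0x13,0x03,0x12,0x15] = 88 2f 29 2f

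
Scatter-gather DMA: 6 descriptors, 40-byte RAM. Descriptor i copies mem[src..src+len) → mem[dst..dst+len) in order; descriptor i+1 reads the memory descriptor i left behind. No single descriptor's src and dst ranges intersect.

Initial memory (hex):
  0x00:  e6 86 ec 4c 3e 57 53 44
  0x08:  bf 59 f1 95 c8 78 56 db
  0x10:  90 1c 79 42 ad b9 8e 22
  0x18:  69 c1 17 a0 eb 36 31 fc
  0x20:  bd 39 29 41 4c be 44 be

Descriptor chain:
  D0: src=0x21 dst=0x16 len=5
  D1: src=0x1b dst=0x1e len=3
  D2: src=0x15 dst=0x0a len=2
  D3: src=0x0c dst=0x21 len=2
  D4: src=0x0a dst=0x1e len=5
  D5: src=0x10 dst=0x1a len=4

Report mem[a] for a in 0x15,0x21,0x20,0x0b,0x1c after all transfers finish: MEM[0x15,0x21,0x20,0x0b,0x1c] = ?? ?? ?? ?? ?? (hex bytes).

MEM[0x15,0x21,0x20,0x0b,0x1c] = b9 78 c8 39 79

  after D0: wrote 5B at 0x16 = 3929414cbe
  after D1: wrote 3B at 0x1e = a0eb36
  after D2: wrote 2B at 0x0a = b939
  after D3: wrote 2B at 0x21 = c878
  after D4: wrote 5B at 0x1e = b939c87856
  after D5: wrote 4B at 0x1a = 901c7942
query mem[0x15]=0xb9, mem[0x21]=0x78, mem[0x20]=0xc8, mem[0x0b]=0x39, mem[0x1c]=0x79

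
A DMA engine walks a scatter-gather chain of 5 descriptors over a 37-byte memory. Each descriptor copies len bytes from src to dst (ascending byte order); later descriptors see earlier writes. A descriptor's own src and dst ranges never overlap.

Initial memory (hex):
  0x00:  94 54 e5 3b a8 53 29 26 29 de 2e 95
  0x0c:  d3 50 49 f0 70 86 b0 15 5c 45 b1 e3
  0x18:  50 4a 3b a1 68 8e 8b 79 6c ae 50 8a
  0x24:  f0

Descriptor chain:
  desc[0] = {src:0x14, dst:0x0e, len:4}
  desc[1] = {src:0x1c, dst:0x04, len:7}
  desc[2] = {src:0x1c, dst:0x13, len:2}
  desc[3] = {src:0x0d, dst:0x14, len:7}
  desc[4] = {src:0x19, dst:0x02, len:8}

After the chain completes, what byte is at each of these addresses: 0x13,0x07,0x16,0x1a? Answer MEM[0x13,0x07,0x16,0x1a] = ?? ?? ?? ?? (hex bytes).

MEM[0x13,0x07,0x16,0x1a] = 68 8b 45 68

  after D0: wrote 4B at 0x0e = 5c45b1e3
  after D1: wrote 7B at 0x04 = 688e8b796cae50
  after D2: wrote 2B at 0x13 = 688e
  after D3: wrote 7B at 0x14 = 505c45b1e3b068
  after D4: wrote 8B at 0x02 = b068a1688e8b796c
query mem[0x13]=0x68, mem[0x07]=0x8b, mem[0x16]=0x45, mem[0x1a]=0x68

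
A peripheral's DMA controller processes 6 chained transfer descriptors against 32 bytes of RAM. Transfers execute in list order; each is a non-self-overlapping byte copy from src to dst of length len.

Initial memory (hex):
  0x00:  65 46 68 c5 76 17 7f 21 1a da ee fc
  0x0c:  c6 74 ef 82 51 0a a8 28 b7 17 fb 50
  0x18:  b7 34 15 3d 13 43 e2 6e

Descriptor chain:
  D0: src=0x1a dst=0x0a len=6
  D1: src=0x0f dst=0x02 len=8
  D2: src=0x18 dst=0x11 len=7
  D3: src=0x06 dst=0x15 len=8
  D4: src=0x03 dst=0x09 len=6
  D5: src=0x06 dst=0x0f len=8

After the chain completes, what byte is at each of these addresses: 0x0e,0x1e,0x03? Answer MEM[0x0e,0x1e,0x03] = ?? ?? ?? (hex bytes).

MEM[0x0e,0x1e,0x03] = 17 e2 51

[0] 0x1a->0x0a len=6 : 15 3d 13 43 e2 6e
[1] 0x0f->0x02 len=8 : 6e 51 0a a8 28 b7 17 fb
[2] 0x18->0x11 len=7 : b7 34 15 3d 13 43 e2
[3] 0x06->0x15 len=8 : 28 b7 17 fb 15 3d 13 43
[4] 0x03->0x09 len=6 : 51 0a a8 28 b7 17
[5] 0x06->0x0f len=8 : 28 b7 17 51 0a a8 28 b7
query mem[0x0e]=0x17, mem[0x1e]=0xe2, mem[0x03]=0x51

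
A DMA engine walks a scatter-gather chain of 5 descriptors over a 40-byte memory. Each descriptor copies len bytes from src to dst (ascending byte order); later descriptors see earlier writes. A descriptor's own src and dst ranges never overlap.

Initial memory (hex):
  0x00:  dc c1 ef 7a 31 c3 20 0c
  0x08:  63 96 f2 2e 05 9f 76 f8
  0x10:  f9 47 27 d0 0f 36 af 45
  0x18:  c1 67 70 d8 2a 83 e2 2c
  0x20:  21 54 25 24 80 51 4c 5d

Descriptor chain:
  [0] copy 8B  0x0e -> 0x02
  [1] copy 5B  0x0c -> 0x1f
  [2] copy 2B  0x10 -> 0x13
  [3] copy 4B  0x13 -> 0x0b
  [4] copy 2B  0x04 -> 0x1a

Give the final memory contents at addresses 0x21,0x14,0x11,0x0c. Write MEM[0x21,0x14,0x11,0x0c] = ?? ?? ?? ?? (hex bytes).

  after D0: wrote 8B at 0x02 = 76f8f94727d00f36
  after D1: wrote 5B at 0x1f = 059f76f8f9
  after D2: wrote 2B at 0x13 = f947
  after D3: wrote 4B at 0x0b = f94736af
  after D4: wrote 2B at 0x1a = f947
query mem[0x21]=0x76, mem[0x14]=0x47, mem[0x11]=0x47, mem[0x0c]=0x47

MEM[0x21,0x14,0x11,0x0c] = 76 47 47 47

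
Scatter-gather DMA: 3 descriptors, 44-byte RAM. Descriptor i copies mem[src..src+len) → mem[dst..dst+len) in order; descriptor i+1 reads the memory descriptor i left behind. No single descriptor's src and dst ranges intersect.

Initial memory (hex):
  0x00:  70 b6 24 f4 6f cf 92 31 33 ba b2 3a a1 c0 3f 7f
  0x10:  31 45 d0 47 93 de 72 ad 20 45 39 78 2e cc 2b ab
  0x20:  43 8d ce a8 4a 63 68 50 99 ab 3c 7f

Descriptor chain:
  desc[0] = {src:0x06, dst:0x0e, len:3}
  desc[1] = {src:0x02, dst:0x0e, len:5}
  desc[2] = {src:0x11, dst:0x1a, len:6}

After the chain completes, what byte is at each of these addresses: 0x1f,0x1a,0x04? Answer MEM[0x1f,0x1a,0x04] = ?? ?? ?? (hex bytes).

MEM[0x1f,0x1a,0x04] = 72 cf 6f

#0 dst[0x0e+3] := {0x92,0x31,0x33}
#1 dst[0x0e+5] := {0x24,0xf4,0x6f,0xcf,0x92}
#2 dst[0x1a+6] := {0xcf,0x92,0x47,0x93,0xde,0x72}
query mem[0x1f]=0x72, mem[0x1a]=0xcf, mem[0x04]=0x6f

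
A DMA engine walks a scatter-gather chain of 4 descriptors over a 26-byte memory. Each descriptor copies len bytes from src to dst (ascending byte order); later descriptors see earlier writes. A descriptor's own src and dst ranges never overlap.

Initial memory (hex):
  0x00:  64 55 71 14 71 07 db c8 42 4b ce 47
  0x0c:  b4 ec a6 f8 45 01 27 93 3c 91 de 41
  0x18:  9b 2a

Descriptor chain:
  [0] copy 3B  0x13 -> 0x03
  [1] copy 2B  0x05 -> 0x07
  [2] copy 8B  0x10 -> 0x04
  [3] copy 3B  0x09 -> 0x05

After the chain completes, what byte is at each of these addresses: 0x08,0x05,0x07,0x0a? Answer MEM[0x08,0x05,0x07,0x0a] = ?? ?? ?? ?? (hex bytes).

MEM[0x08,0x05,0x07,0x0a] = 3c 91 41 de

D0: mem[0x03..0x05] <- [93 3c 91]
D1: mem[0x07..0x08] <- [91 db]
D2: mem[0x04..0x0b] <- [45 01 27 93 3c 91 de 41]
D3: mem[0x05..0x07] <- [91 de 41]
query mem[0x08]=0x3c, mem[0x05]=0x91, mem[0x07]=0x41, mem[0x0a]=0xde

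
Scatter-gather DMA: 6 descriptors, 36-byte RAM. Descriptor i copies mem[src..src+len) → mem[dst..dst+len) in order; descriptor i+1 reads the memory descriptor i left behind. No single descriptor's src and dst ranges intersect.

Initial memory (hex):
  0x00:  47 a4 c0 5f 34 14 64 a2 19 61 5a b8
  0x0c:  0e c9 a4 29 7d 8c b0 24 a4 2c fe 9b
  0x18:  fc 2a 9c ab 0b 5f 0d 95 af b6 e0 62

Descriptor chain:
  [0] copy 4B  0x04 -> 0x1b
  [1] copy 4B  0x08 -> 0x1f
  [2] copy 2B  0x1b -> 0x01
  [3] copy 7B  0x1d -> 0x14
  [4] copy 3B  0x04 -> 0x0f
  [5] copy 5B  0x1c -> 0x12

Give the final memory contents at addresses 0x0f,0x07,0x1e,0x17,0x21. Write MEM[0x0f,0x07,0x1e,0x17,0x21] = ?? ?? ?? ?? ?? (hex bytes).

MEM[0x0f,0x07,0x1e,0x17,0x21] = 34 a2 a2 61 5a

D0: mem[0x1b..0x1e] <- [34 14 64 a2]
D1: mem[0x1f..0x22] <- [19 61 5a b8]
D2: mem[0x01..0x02] <- [34 14]
D3: mem[0x14..0x1a] <- [64 a2 19 61 5a b8 62]
D4: mem[0x0f..0x11] <- [34 14 64]
D5: mem[0x12..0x16] <- [14 64 a2 19 61]
query mem[0x0f]=0x34, mem[0x07]=0xa2, mem[0x1e]=0xa2, mem[0x17]=0x61, mem[0x21]=0x5a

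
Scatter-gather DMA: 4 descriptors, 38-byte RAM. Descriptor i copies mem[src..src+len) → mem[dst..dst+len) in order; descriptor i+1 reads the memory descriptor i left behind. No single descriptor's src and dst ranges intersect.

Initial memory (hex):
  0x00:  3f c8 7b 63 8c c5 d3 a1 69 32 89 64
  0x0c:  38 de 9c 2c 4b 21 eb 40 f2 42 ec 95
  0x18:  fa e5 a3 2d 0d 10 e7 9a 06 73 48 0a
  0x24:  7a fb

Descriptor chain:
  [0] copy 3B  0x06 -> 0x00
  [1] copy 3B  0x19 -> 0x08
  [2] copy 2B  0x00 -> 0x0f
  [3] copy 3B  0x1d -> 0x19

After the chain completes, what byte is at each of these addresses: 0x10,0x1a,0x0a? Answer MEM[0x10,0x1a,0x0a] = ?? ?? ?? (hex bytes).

MEM[0x10,0x1a,0x0a] = a1 e7 2d

  after D0: wrote 3B at 0x00 = d3a169
  after D1: wrote 3B at 0x08 = e5a32d
  after D2: wrote 2B at 0x0f = d3a1
  after D3: wrote 3B at 0x19 = 10e79a
query mem[0x10]=0xa1, mem[0x1a]=0xe7, mem[0x0a]=0x2d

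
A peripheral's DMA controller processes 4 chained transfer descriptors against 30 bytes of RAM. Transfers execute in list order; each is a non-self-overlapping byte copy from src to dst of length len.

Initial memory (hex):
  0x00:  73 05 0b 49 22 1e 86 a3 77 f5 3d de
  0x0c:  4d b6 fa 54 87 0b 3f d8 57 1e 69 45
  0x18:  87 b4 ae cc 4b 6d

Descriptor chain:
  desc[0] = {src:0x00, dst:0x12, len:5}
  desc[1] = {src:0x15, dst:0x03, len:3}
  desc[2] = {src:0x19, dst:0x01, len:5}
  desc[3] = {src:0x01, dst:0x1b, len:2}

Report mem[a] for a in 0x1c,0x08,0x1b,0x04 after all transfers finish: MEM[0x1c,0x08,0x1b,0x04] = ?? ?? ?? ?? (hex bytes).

MEM[0x1c,0x08,0x1b,0x04] = ae 77 b4 4b

[0] 0x00->0x12 len=5 : 73 05 0b 49 22
[1] 0x15->0x03 len=3 : 49 22 45
[2] 0x19->0x01 len=5 : b4 ae cc 4b 6d
[3] 0x01->0x1b len=2 : b4 ae
query mem[0x1c]=0xae, mem[0x08]=0x77, mem[0x1b]=0xb4, mem[0x04]=0x4b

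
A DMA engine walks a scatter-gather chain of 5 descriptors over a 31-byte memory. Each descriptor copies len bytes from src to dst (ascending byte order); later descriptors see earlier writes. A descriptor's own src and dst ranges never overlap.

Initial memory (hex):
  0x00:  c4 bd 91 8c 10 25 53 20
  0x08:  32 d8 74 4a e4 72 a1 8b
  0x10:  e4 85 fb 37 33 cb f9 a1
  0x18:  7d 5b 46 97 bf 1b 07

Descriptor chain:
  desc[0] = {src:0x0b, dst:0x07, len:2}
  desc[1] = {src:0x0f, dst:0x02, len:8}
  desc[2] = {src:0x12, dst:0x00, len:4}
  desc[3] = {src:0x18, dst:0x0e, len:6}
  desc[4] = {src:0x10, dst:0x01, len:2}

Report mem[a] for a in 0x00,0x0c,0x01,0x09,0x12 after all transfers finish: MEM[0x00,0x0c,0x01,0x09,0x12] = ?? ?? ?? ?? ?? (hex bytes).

MEM[0x00,0x0c,0x01,0x09,0x12] = fb e4 46 f9 bf

#0 dst[0x07+2] := {0x4a,0xe4}
#1 dst[0x02+8] := {0x8b,0xe4,0x85,0xfb,0x37,0x33,0xcb,0xf9}
#2 dst[0x00+4] := {0xfb,0x37,0x33,0xcb}
#3 dst[0x0e+6] := {0x7d,0x5b,0x46,0x97,0xbf,0x1b}
#4 dst[0x01+2] := {0x46,0x97}
query mem[0x00]=0xfb, mem[0x0c]=0xe4, mem[0x01]=0x46, mem[0x09]=0xf9, mem[0x12]=0xbf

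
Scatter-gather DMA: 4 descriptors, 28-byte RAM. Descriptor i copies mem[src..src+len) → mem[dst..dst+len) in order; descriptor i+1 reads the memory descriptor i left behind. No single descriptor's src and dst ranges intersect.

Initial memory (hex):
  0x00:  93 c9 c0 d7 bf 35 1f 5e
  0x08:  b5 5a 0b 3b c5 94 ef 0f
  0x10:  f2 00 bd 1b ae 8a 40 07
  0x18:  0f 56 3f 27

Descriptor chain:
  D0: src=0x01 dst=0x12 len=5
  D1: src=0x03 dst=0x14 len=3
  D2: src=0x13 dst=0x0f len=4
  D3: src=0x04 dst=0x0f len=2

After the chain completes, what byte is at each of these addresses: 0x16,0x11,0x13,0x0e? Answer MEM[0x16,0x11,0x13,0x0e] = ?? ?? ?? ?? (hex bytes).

MEM[0x16,0x11,0x13,0x0e] = 35 bf c0 ef

  after D0: wrote 5B at 0x12 = c9c0d7bf35
  after D1: wrote 3B at 0x14 = d7bf35
  after D2: wrote 4B at 0x0f = c0d7bf35
  after D3: wrote 2B at 0x0f = bf35
query mem[0x16]=0x35, mem[0x11]=0xbf, mem[0x13]=0xc0, mem[0x0e]=0xef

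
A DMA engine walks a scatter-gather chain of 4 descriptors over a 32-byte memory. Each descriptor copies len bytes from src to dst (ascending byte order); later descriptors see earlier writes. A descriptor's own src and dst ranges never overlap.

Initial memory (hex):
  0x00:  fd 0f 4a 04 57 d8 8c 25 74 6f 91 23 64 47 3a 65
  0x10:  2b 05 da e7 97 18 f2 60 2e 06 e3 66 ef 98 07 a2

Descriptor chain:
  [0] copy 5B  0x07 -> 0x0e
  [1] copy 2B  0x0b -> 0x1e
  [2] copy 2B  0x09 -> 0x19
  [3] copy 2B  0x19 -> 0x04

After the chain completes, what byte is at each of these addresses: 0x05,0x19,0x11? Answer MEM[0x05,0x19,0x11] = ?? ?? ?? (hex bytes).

D0: mem[0x0e..0x12] <- [25 74 6f 91 23]
D1: mem[0x1e..0x1f] <- [23 64]
D2: mem[0x19..0x1a] <- [6f 91]
D3: mem[0x04..0x05] <- [6f 91]
query mem[0x05]=0x91, mem[0x19]=0x6f, mem[0x11]=0x91

MEM[0x05,0x19,0x11] = 91 6f 91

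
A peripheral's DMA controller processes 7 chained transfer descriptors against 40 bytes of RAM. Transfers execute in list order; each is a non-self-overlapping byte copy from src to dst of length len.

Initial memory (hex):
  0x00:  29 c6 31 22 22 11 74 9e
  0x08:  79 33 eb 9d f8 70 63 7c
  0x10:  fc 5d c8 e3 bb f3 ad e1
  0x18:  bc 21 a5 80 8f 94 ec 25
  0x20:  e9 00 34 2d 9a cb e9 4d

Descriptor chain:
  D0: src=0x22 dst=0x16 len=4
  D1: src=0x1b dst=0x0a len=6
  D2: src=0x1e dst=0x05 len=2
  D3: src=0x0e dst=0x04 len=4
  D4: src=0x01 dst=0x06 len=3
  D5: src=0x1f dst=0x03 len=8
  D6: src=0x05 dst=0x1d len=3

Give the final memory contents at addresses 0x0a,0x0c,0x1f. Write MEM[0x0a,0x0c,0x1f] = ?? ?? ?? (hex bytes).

  after D0: wrote 4B at 0x16 = 342d9acb
  after D1: wrote 6B at 0x0a = 808f94ec25e9
  after D2: wrote 2B at 0x05 = ec25
  after D3: wrote 4B at 0x04 = 25e9fc5d
  after D4: wrote 3B at 0x06 = c63122
  after D5: wrote 8B at 0x03 = 25e900342d9acbe9
  after D6: wrote 3B at 0x1d = 00342d
query mem[0x0a]=0xe9, mem[0x0c]=0x94, mem[0x1f]=0x2d

MEM[0x0a,0x0c,0x1f] = e9 94 2d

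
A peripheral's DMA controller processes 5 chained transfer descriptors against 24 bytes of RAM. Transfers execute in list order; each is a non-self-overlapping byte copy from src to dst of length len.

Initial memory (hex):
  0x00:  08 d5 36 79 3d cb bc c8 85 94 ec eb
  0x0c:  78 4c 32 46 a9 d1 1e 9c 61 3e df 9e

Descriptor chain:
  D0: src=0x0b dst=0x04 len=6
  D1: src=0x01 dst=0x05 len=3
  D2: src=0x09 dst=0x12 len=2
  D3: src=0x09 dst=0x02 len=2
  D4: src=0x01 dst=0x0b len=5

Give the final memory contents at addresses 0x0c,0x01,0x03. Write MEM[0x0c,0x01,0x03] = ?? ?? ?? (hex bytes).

  after D0: wrote 6B at 0x04 = eb784c3246a9
  after D1: wrote 3B at 0x05 = d53679
  after D2: wrote 2B at 0x12 = a9ec
  after D3: wrote 2B at 0x02 = a9ec
  after D4: wrote 5B at 0x0b = d5a9ecebd5
query mem[0x0c]=0xa9, mem[0x01]=0xd5, mem[0x03]=0xec

MEM[0x0c,0x01,0x03] = a9 d5 ec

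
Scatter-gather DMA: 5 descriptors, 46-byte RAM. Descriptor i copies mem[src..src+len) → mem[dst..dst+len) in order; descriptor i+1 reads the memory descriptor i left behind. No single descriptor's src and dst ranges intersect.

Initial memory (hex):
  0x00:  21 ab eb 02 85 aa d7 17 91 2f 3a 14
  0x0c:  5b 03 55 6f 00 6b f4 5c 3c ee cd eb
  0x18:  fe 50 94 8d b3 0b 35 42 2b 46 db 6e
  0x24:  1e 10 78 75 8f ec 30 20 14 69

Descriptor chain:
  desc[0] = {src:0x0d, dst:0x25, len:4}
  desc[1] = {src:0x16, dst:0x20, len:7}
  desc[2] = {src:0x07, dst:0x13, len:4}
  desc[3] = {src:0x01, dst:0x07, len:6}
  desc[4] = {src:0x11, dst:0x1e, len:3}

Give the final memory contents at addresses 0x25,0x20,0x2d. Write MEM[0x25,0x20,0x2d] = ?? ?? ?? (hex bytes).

MEM[0x25,0x20,0x2d] = 8d 17 69

D0: mem[0x25..0x28] <- [03 55 6f 00]
D1: mem[0x20..0x26] <- [cd eb fe 50 94 8d b3]
D2: mem[0x13..0x16] <- [17 91 2f 3a]
D3: mem[0x07..0x0c] <- [ab eb 02 85 aa d7]
D4: mem[0x1e..0x20] <- [6b f4 17]
query mem[0x25]=0x8d, mem[0x20]=0x17, mem[0x2d]=0x69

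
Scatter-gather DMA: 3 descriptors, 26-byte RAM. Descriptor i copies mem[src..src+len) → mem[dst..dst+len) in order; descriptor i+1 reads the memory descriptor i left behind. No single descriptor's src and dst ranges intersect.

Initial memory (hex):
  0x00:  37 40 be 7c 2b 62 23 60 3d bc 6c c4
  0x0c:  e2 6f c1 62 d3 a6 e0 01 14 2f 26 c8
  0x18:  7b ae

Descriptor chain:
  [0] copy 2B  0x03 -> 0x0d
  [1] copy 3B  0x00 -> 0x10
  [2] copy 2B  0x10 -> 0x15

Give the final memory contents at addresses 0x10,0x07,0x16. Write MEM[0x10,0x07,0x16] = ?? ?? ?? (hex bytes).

  after D0: wrote 2B at 0x0d = 7c2b
  after D1: wrote 3B at 0x10 = 3740be
  after D2: wrote 2B at 0x15 = 3740
query mem[0x10]=0x37, mem[0x07]=0x60, mem[0x16]=0x40

MEM[0x10,0x07,0x16] = 37 60 40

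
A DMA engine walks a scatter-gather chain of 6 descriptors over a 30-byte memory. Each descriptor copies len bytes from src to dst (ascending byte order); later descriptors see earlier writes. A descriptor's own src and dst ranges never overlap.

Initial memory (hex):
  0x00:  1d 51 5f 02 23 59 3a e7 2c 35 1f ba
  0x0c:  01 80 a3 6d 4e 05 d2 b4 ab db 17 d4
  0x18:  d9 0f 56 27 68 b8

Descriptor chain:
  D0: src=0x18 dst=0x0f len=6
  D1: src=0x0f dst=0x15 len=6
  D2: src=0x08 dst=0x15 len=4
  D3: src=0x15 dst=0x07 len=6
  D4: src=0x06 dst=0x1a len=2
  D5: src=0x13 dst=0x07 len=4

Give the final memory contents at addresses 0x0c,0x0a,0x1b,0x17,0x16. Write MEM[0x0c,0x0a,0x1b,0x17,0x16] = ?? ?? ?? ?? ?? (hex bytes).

MEM[0x0c,0x0a,0x1b,0x17,0x16] = b8 35 2c 1f 35

[0] 0x18->0x0f len=6 : d9 0f 56 27 68 b8
[1] 0x0f->0x15 len=6 : d9 0f 56 27 68 b8
[2] 0x08->0x15 len=4 : 2c 35 1f ba
[3] 0x15->0x07 len=6 : 2c 35 1f ba 68 b8
[4] 0x06->0x1a len=2 : 3a 2c
[5] 0x13->0x07 len=4 : 68 b8 2c 35
query mem[0x0c]=0xb8, mem[0x0a]=0x35, mem[0x1b]=0x2c, mem[0x17]=0x1f, mem[0x16]=0x35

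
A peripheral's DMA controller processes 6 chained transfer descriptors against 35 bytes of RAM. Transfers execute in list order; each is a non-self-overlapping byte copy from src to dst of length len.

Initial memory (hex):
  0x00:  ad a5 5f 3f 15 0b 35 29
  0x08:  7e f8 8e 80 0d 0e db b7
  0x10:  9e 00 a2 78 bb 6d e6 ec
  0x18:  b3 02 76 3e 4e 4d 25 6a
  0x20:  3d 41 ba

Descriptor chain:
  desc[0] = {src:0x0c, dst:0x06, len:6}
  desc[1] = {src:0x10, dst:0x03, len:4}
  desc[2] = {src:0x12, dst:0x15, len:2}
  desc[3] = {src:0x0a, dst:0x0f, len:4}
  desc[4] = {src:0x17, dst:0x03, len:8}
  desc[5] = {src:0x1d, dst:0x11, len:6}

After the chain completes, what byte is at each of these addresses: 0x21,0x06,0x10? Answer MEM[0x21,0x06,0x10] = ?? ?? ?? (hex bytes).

MEM[0x21,0x06,0x10] = 41 76 00

[0] 0x0c->0x06 len=6 : 0d 0e db b7 9e 00
[1] 0x10->0x03 len=4 : 9e 00 a2 78
[2] 0x12->0x15 len=2 : a2 78
[3] 0x0a->0x0f len=4 : 9e 00 0d 0e
[4] 0x17->0x03 len=8 : ec b3 02 76 3e 4e 4d 25
[5] 0x1d->0x11 len=6 : 4d 25 6a 3d 41 ba
query mem[0x21]=0x41, mem[0x06]=0x76, mem[0x10]=0x00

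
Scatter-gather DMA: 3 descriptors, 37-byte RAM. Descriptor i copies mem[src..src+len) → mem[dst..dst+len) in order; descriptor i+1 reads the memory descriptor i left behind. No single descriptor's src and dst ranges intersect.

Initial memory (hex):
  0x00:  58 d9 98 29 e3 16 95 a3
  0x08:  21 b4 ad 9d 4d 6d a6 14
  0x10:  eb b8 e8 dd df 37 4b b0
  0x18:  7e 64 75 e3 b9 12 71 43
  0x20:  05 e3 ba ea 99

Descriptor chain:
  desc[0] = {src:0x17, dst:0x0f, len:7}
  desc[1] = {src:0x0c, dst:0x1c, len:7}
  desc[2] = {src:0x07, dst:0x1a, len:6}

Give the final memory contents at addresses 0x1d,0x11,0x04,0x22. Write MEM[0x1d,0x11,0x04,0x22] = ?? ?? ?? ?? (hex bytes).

MEM[0x1d,0x11,0x04,0x22] = ad 64 e3 75

  after D0: wrote 7B at 0x0f = b07e6475e3b912
  after D1: wrote 7B at 0x1c = 4d6da6b07e6475
  after D2: wrote 6B at 0x1a = a321b4ad9d4d
query mem[0x1d]=0xad, mem[0x11]=0x64, mem[0x04]=0xe3, mem[0x22]=0x75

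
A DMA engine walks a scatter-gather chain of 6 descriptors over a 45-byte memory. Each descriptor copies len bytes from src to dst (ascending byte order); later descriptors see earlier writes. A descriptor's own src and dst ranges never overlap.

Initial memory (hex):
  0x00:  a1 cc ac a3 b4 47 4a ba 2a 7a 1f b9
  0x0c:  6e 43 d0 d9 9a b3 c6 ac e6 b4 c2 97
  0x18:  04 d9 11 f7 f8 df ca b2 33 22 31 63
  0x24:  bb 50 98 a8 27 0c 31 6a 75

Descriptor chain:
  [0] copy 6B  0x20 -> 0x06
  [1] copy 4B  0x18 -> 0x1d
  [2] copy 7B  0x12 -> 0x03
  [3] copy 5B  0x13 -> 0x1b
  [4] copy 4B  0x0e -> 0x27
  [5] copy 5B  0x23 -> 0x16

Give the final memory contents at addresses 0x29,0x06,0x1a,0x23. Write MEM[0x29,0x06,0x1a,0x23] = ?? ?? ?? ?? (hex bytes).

MEM[0x29,0x06,0x1a,0x23] = 9a b4 d0 63

#0 dst[0x06+6] := {0x33,0x22,0x31,0x63,0xbb,0x50}
#1 dst[0x1d+4] := {0x04,0xd9,0x11,0xf7}
#2 dst[0x03+7] := {0xc6,0xac,0xe6,0xb4,0xc2,0x97,0x04}
#3 dst[0x1b+5] := {0xac,0xe6,0xb4,0xc2,0x97}
#4 dst[0x27+4] := {0xd0,0xd9,0x9a,0xb3}
#5 dst[0x16+5] := {0x63,0xbb,0x50,0x98,0xd0}
query mem[0x29]=0x9a, mem[0x06]=0xb4, mem[0x1a]=0xd0, mem[0x23]=0x63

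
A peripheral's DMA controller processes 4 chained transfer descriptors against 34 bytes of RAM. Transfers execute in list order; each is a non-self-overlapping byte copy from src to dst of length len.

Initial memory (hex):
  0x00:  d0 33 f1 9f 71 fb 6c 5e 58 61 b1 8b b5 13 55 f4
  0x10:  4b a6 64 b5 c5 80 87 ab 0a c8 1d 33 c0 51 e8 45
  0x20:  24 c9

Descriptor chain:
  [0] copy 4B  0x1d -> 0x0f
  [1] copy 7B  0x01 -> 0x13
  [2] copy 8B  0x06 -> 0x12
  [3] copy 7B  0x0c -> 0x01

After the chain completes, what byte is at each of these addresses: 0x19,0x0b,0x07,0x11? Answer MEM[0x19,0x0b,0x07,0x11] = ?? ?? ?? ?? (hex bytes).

MEM[0x19,0x0b,0x07,0x11] = 13 8b 6c 45

D0: mem[0x0f..0x12] <- [51 e8 45 24]
D1: mem[0x13..0x19] <- [33 f1 9f 71 fb 6c 5e]
D2: mem[0x12..0x19] <- [6c 5e 58 61 b1 8b b5 13]
D3: mem[0x01..0x07] <- [b5 13 55 51 e8 45 6c]
query mem[0x19]=0x13, mem[0x0b]=0x8b, mem[0x07]=0x6c, mem[0x11]=0x45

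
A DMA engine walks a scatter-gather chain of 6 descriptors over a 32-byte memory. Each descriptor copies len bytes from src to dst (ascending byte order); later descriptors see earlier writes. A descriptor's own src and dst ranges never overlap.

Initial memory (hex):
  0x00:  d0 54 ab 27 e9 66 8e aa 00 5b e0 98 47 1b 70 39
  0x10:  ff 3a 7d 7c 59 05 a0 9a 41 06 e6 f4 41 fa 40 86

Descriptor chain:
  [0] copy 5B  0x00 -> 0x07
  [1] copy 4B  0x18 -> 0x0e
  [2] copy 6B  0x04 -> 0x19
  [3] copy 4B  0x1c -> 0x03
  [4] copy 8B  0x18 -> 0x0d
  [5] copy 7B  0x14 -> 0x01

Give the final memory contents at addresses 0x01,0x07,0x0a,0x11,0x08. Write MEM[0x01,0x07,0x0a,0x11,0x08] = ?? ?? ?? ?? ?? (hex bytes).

MEM[0x01,0x07,0x0a,0x11,0x08] = 86 66 27 d0 54

  after D0: wrote 5B at 0x07 = d054ab27e9
  after D1: wrote 4B at 0x0e = 4106e6f4
  after D2: wrote 6B at 0x19 = e9668ed054ab
  after D3: wrote 4B at 0x03 = d054ab86
  after D4: wrote 8B at 0x0d = 41e9668ed054ab86
  after D5: wrote 7B at 0x01 = 8605a09a41e966
query mem[0x01]=0x86, mem[0x07]=0x66, mem[0x0a]=0x27, mem[0x11]=0xd0, mem[0x08]=0x54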